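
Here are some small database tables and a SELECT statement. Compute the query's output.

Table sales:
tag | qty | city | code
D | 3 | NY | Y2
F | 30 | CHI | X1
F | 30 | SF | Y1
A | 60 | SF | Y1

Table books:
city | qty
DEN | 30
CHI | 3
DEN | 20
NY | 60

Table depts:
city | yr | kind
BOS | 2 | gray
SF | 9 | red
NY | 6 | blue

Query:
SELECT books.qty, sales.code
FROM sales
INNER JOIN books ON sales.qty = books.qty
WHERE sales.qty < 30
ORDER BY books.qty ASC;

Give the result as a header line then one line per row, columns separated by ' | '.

After JOIN books (4 rows):
sales.tag | sales.qty | sales.city | sales.code | books.city | books.qty
D | 3 | NY | Y2 | CHI | 3
F | 30 | CHI | X1 | DEN | 30
F | 30 | SF | Y1 | DEN | 30
A | 60 | SF | Y1 | NY | 60
After WHERE (1 rows):
sales.tag | sales.qty | sales.city | sales.code | books.city | books.qty
D | 3 | NY | Y2 | CHI | 3
After SELECT (1 rows):
books.qty | sales.code
3 | Y2
After ORDER BY (1 rows):
books.qty | sales.code
3 | Y2

== RESULT ==
books.qty | sales.code
3 | Y2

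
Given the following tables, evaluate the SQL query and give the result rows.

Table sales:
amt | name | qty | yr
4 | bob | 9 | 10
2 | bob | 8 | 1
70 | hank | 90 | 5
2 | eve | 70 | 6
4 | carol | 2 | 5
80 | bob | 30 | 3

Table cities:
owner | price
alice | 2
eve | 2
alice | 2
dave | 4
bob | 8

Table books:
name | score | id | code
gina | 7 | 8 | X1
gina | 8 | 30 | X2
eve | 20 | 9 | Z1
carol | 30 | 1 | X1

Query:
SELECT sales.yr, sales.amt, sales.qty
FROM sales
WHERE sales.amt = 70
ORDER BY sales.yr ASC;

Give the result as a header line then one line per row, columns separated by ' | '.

== RESULT ==
sales.yr | sales.amt | sales.qty
5 | 70 | 90

Derivation:
After WHERE (1 rows):
sales.amt | sales.name | sales.qty | sales.yr
70 | hank | 90 | 5
After SELECT (1 rows):
sales.yr | sales.amt | sales.qty
5 | 70 | 90
After ORDER BY (1 rows):
sales.yr | sales.amt | sales.qty
5 | 70 | 90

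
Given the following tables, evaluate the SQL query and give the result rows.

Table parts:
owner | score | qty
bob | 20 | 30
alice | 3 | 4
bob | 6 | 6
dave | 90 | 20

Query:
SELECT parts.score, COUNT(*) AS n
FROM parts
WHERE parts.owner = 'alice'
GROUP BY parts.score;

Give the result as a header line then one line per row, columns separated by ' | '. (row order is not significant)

== RESULT ==
parts.score | n
3 | 1

Derivation:
After WHERE (1 rows):
parts.owner | parts.score | parts.qty
alice | 3 | 4
After GROUP BY (1 rows):
parts.score | n
3 | 1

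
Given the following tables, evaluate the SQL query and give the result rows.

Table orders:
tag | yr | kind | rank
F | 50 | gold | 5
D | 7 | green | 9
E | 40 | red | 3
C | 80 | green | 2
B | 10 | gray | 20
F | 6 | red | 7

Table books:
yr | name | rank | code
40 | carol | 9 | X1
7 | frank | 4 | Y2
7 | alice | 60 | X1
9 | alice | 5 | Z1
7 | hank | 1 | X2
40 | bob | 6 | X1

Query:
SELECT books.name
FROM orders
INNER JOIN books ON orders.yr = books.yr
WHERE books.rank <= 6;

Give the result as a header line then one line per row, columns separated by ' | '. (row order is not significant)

After JOIN books (5 rows):
orders.tag | orders.yr | orders.kind | orders.rank | books.yr | books.name | books.rank | books.code
D | 7 | green | 9 | 7 | frank | 4 | Y2
D | 7 | green | 9 | 7 | alice | 60 | X1
D | 7 | green | 9 | 7 | hank | 1 | X2
E | 40 | red | 3 | 40 | carol | 9 | X1
E | 40 | red | 3 | 40 | bob | 6 | X1
After WHERE (3 rows):
orders.tag | orders.yr | orders.kind | orders.rank | books.yr | books.name | books.rank | books.code
D | 7 | green | 9 | 7 | frank | 4 | Y2
D | 7 | green | 9 | 7 | hank | 1 | X2
E | 40 | red | 3 | 40 | bob | 6 | X1
After SELECT (3 rows):
books.name
frank
hank
bob

== RESULT ==
books.name
frank
hank
bob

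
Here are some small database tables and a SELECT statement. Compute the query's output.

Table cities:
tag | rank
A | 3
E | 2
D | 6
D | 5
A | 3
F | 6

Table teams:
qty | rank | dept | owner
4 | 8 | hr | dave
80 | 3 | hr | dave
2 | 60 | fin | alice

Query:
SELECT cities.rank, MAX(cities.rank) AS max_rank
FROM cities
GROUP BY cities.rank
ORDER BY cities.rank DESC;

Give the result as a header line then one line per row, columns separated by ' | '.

After GROUP BY (4 rows):
cities.rank | max_rank
3 | 3
2 | 2
6 | 6
5 | 5
After ORDER BY (4 rows):
cities.rank | max_rank
6 | 6
5 | 5
3 | 3
2 | 2

== RESULT ==
cities.rank | max_rank
6 | 6
5 | 5
3 | 3
2 | 2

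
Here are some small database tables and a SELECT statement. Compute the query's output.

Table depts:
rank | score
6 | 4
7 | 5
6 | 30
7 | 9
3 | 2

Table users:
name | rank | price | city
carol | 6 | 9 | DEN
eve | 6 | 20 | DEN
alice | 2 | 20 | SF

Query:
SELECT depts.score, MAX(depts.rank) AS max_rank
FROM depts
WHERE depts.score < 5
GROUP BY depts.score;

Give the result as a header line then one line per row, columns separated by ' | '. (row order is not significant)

== RESULT ==
depts.score | max_rank
4 | 6
2 | 3

Derivation:
After WHERE (2 rows):
depts.rank | depts.score
6 | 4
3 | 2
After GROUP BY (2 rows):
depts.score | max_rank
4 | 6
2 | 3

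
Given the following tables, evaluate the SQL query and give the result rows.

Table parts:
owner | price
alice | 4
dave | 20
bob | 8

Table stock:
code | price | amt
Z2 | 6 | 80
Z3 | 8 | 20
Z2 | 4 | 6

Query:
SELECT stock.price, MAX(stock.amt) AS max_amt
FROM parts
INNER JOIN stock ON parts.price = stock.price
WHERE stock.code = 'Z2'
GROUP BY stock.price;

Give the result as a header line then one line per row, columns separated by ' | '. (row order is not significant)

== RESULT ==
stock.price | max_amt
4 | 6

Derivation:
After JOIN stock (2 rows):
parts.owner | parts.price | stock.code | stock.price | stock.amt
alice | 4 | Z2 | 4 | 6
bob | 8 | Z3 | 8 | 20
After WHERE (1 rows):
parts.owner | parts.price | stock.code | stock.price | stock.amt
alice | 4 | Z2 | 4 | 6
After GROUP BY (1 rows):
stock.price | max_amt
4 | 6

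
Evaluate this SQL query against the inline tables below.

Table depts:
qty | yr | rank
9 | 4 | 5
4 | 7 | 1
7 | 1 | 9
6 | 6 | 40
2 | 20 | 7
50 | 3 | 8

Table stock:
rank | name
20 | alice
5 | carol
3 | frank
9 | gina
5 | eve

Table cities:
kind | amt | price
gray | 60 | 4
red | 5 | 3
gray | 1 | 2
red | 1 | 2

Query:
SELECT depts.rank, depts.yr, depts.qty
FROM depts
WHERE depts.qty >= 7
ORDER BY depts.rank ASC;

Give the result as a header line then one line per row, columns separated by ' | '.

After WHERE (3 rows):
depts.qty | depts.yr | depts.rank
9 | 4 | 5
7 | 1 | 9
50 | 3 | 8
After SELECT (3 rows):
depts.rank | depts.yr | depts.qty
5 | 4 | 9
9 | 1 | 7
8 | 3 | 50
After ORDER BY (3 rows):
depts.rank | depts.yr | depts.qty
5 | 4 | 9
8 | 3 | 50
9 | 1 | 7

== RESULT ==
depts.rank | depts.yr | depts.qty
5 | 4 | 9
8 | 3 | 50
9 | 1 | 7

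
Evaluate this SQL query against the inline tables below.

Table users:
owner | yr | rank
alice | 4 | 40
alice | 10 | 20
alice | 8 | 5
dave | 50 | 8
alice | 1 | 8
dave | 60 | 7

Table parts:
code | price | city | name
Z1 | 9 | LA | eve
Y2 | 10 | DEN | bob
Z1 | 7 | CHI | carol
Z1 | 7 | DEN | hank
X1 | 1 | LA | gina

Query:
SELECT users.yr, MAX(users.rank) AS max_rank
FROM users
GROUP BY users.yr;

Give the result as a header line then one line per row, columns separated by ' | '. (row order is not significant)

== RESULT ==
users.yr | max_rank
4 | 40
10 | 20
8 | 5
50 | 8
1 | 8
60 | 7

Derivation:
After GROUP BY (6 rows):
users.yr | max_rank
4 | 40
10 | 20
8 | 5
50 | 8
1 | 8
60 | 7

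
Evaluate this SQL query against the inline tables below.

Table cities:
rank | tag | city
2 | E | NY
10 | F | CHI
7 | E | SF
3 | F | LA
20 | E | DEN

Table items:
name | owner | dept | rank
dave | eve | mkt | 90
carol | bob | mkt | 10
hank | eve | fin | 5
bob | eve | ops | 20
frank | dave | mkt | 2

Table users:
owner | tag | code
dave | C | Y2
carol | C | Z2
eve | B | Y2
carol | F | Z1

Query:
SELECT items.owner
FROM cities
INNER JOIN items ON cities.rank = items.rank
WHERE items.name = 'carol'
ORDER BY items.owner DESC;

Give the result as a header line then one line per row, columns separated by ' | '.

After JOIN items (3 rows):
cities.rank | cities.tag | cities.city | items.name | items.owner | items.dept | items.rank
2 | E | NY | frank | dave | mkt | 2
10 | F | CHI | carol | bob | mkt | 10
20 | E | DEN | bob | eve | ops | 20
After WHERE (1 rows):
cities.rank | cities.tag | cities.city | items.name | items.owner | items.dept | items.rank
10 | F | CHI | carol | bob | mkt | 10
After SELECT (1 rows):
items.owner
bob
After ORDER BY (1 rows):
items.owner
bob

== RESULT ==
items.owner
bob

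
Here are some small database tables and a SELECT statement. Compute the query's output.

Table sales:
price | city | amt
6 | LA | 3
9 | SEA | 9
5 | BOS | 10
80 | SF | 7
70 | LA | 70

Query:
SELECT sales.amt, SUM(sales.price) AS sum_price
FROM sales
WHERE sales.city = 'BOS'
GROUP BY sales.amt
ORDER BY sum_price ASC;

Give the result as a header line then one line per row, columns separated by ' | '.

After WHERE (1 rows):
sales.price | sales.city | sales.amt
5 | BOS | 10
After GROUP BY (1 rows):
sales.amt | sum_price
10 | 5
After ORDER BY (1 rows):
sales.amt | sum_price
10 | 5

== RESULT ==
sales.amt | sum_price
10 | 5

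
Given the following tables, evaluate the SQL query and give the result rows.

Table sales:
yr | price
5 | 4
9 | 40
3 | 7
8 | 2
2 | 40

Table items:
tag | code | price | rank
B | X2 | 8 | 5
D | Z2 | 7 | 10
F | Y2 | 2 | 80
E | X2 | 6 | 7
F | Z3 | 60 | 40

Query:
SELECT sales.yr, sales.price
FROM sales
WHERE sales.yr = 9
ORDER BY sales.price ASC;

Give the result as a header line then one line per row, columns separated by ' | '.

After WHERE (1 rows):
sales.yr | sales.price
9 | 40
After SELECT (1 rows):
sales.yr | sales.price
9 | 40
After ORDER BY (1 rows):
sales.yr | sales.price
9 | 40

== RESULT ==
sales.yr | sales.price
9 | 40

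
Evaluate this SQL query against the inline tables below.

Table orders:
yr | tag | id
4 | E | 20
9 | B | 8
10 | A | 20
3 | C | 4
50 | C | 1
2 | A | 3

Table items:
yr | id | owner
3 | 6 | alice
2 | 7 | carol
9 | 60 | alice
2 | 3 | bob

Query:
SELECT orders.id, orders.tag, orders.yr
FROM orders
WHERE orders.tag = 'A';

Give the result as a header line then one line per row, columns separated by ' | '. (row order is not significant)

After WHERE (2 rows):
orders.yr | orders.tag | orders.id
10 | A | 20
2 | A | 3
After SELECT (2 rows):
orders.id | orders.tag | orders.yr
20 | A | 10
3 | A | 2

== RESULT ==
orders.id | orders.tag | orders.yr
20 | A | 10
3 | A | 2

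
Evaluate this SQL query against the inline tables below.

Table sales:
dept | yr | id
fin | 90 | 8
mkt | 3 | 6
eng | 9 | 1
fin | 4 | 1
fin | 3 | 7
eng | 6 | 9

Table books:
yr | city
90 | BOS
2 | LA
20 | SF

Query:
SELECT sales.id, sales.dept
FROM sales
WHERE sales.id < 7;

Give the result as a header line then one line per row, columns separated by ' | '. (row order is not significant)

== RESULT ==
sales.id | sales.dept
6 | mkt
1 | eng
1 | fin

Derivation:
After WHERE (3 rows):
sales.dept | sales.yr | sales.id
mkt | 3 | 6
eng | 9 | 1
fin | 4 | 1
After SELECT (3 rows):
sales.id | sales.dept
6 | mkt
1 | eng
1 | fin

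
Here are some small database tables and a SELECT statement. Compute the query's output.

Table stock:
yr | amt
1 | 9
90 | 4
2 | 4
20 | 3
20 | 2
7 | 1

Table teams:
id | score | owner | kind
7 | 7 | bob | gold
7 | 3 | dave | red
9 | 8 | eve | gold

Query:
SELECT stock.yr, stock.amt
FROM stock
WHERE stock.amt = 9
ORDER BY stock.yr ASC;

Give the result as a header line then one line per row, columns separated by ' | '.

== RESULT ==
stock.yr | stock.amt
1 | 9

Derivation:
After WHERE (1 rows):
stock.yr | stock.amt
1 | 9
After SELECT (1 rows):
stock.yr | stock.amt
1 | 9
After ORDER BY (1 rows):
stock.yr | stock.amt
1 | 9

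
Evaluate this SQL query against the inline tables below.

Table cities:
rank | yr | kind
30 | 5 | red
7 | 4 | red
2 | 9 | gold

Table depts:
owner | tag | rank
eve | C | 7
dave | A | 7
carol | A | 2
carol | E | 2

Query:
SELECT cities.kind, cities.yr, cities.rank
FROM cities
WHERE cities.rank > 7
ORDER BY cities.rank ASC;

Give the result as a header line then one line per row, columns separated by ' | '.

== RESULT ==
cities.kind | cities.yr | cities.rank
red | 5 | 30

Derivation:
After WHERE (1 rows):
cities.rank | cities.yr | cities.kind
30 | 5 | red
After SELECT (1 rows):
cities.kind | cities.yr | cities.rank
red | 5 | 30
After ORDER BY (1 rows):
cities.kind | cities.yr | cities.rank
red | 5 | 30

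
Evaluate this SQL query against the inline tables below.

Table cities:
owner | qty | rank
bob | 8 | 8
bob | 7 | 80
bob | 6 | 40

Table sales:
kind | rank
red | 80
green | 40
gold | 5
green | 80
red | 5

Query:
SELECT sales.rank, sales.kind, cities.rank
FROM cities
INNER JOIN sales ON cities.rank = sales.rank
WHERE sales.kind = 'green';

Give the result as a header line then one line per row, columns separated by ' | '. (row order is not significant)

After JOIN sales (3 rows):
cities.owner | cities.qty | cities.rank | sales.kind | sales.rank
bob | 7 | 80 | red | 80
bob | 7 | 80 | green | 80
bob | 6 | 40 | green | 40
After WHERE (2 rows):
cities.owner | cities.qty | cities.rank | sales.kind | sales.rank
bob | 7 | 80 | green | 80
bob | 6 | 40 | green | 40
After SELECT (2 rows):
sales.rank | sales.kind | cities.rank
80 | green | 80
40 | green | 40

== RESULT ==
sales.rank | sales.kind | cities.rank
80 | green | 80
40 | green | 40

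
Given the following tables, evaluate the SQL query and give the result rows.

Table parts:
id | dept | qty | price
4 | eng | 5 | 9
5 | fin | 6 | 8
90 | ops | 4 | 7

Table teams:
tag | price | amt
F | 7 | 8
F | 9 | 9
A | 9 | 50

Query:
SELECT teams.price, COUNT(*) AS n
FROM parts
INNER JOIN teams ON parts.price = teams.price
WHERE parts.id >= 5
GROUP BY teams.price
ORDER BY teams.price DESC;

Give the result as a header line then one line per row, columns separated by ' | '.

After JOIN teams (3 rows):
parts.id | parts.dept | parts.qty | parts.price | teams.tag | teams.price | teams.amt
4 | eng | 5 | 9 | F | 9 | 9
4 | eng | 5 | 9 | A | 9 | 50
90 | ops | 4 | 7 | F | 7 | 8
After WHERE (1 rows):
parts.id | parts.dept | parts.qty | parts.price | teams.tag | teams.price | teams.amt
90 | ops | 4 | 7 | F | 7 | 8
After GROUP BY (1 rows):
teams.price | n
7 | 1
After ORDER BY (1 rows):
teams.price | n
7 | 1

== RESULT ==
teams.price | n
7 | 1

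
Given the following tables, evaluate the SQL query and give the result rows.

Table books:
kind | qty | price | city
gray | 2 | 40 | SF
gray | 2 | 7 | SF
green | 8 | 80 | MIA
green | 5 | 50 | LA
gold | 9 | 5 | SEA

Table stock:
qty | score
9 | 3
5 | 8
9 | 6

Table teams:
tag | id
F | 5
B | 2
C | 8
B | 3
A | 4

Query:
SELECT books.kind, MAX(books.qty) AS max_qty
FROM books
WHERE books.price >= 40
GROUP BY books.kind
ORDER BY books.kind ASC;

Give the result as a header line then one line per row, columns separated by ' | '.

== RESULT ==
books.kind | max_qty
gray | 2
green | 8

Derivation:
After WHERE (3 rows):
books.kind | books.qty | books.price | books.city
gray | 2 | 40 | SF
green | 8 | 80 | MIA
green | 5 | 50 | LA
After GROUP BY (2 rows):
books.kind | max_qty
gray | 2
green | 8
After ORDER BY (2 rows):
books.kind | max_qty
gray | 2
green | 8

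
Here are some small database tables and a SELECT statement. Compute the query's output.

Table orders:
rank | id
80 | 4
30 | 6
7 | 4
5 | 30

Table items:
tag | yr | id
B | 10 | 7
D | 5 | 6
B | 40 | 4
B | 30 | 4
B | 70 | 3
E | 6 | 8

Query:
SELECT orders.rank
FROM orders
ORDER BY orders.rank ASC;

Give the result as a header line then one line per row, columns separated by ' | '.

After SELECT (4 rows):
orders.rank
80
30
7
5
After ORDER BY (4 rows):
orders.rank
5
7
30
80

== RESULT ==
orders.rank
5
7
30
80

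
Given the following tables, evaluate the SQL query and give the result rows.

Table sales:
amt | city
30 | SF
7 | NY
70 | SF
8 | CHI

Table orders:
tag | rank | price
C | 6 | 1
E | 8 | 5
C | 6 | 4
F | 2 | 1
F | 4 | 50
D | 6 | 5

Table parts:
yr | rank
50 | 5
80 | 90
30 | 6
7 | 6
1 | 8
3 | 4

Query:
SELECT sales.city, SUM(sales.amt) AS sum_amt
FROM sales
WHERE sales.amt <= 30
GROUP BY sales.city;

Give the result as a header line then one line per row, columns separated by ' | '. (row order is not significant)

After WHERE (3 rows):
sales.amt | sales.city
30 | SF
7 | NY
8 | CHI
After GROUP BY (3 rows):
sales.city | sum_amt
SF | 30
NY | 7
CHI | 8

== RESULT ==
sales.city | sum_amt
SF | 30
NY | 7
CHI | 8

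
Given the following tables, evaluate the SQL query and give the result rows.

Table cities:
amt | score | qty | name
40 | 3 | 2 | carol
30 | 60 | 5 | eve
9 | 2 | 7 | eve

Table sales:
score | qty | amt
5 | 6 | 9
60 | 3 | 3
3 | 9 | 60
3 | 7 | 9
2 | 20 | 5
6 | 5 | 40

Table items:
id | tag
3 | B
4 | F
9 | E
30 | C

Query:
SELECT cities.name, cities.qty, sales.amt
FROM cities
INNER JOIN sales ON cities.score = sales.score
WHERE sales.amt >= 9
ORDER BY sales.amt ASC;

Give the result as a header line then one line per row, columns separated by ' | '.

After JOIN sales (4 rows):
cities.amt | cities.score | cities.qty | cities.name | sales.score | sales.qty | sales.amt
40 | 3 | 2 | carol | 3 | 9 | 60
40 | 3 | 2 | carol | 3 | 7 | 9
30 | 60 | 5 | eve | 60 | 3 | 3
9 | 2 | 7 | eve | 2 | 20 | 5
After WHERE (2 rows):
cities.amt | cities.score | cities.qty | cities.name | sales.score | sales.qty | sales.amt
40 | 3 | 2 | carol | 3 | 9 | 60
40 | 3 | 2 | carol | 3 | 7 | 9
After SELECT (2 rows):
cities.name | cities.qty | sales.amt
carol | 2 | 60
carol | 2 | 9
After ORDER BY (2 rows):
cities.name | cities.qty | sales.amt
carol | 2 | 9
carol | 2 | 60

== RESULT ==
cities.name | cities.qty | sales.amt
carol | 2 | 9
carol | 2 | 60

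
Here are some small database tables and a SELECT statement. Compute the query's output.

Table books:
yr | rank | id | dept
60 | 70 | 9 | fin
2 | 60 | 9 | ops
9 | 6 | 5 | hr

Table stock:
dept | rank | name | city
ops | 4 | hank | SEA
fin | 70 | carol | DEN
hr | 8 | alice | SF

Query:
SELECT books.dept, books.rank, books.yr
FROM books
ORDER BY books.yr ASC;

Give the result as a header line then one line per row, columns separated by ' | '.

After SELECT (3 rows):
books.dept | books.rank | books.yr
fin | 70 | 60
ops | 60 | 2
hr | 6 | 9
After ORDER BY (3 rows):
books.dept | books.rank | books.yr
ops | 60 | 2
hr | 6 | 9
fin | 70 | 60

== RESULT ==
books.dept | books.rank | books.yr
ops | 60 | 2
hr | 6 | 9
fin | 70 | 60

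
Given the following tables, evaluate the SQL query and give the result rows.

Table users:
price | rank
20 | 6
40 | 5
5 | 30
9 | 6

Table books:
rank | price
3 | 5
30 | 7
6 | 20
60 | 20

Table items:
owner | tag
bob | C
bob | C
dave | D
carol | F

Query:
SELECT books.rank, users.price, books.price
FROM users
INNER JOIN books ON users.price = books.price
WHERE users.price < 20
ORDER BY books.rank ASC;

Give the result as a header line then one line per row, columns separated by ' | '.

After JOIN books (3 rows):
users.price | users.rank | books.rank | books.price
20 | 6 | 6 | 20
20 | 6 | 60 | 20
5 | 30 | 3 | 5
After WHERE (1 rows):
users.price | users.rank | books.rank | books.price
5 | 30 | 3 | 5
After SELECT (1 rows):
books.rank | users.price | books.price
3 | 5 | 5
After ORDER BY (1 rows):
books.rank | users.price | books.price
3 | 5 | 5

== RESULT ==
books.rank | users.price | books.price
3 | 5 | 5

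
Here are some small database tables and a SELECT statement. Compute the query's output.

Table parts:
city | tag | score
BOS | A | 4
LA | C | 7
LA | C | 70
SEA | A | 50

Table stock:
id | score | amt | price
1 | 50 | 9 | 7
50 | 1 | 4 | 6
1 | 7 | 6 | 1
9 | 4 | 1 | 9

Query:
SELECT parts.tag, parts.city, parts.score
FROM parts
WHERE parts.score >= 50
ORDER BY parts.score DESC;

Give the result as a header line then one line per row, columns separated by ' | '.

== RESULT ==
parts.tag | parts.city | parts.score
C | LA | 70
A | SEA | 50

Derivation:
After WHERE (2 rows):
parts.city | parts.tag | parts.score
LA | C | 70
SEA | A | 50
After SELECT (2 rows):
parts.tag | parts.city | parts.score
C | LA | 70
A | SEA | 50
After ORDER BY (2 rows):
parts.tag | parts.city | parts.score
C | LA | 70
A | SEA | 50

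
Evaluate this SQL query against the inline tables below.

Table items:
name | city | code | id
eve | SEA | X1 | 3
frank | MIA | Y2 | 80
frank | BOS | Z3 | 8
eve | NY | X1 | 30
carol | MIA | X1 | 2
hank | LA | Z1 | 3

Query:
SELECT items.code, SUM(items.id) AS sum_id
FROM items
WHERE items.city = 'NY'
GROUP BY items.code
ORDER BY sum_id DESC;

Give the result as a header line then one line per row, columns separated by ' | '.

After WHERE (1 rows):
items.name | items.city | items.code | items.id
eve | NY | X1 | 30
After GROUP BY (1 rows):
items.code | sum_id
X1 | 30
After ORDER BY (1 rows):
items.code | sum_id
X1 | 30

== RESULT ==
items.code | sum_id
X1 | 30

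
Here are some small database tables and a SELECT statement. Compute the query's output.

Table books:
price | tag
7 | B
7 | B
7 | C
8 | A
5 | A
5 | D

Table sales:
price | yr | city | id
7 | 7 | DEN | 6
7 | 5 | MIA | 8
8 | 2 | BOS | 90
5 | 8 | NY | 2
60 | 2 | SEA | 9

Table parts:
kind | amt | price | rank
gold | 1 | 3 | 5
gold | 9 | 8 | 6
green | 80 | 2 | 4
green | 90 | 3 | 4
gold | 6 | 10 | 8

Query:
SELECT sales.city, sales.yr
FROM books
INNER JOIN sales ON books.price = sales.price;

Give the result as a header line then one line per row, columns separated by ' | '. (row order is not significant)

After JOIN sales (9 rows):
books.price | books.tag | sales.price | sales.yr | sales.city | sales.id
7 | B | 7 | 7 | DEN | 6
7 | B | 7 | 5 | MIA | 8
7 | B | 7 | 7 | DEN | 6
7 | B | 7 | 5 | MIA | 8
7 | C | 7 | 7 | DEN | 6
7 | C | 7 | 5 | MIA | 8
8 | A | 8 | 2 | BOS | 90
5 | A | 5 | 8 | NY | 2
5 | D | 5 | 8 | NY | 2
After SELECT (9 rows):
sales.city | sales.yr
DEN | 7
MIA | 5
DEN | 7
MIA | 5
DEN | 7
MIA | 5
BOS | 2
NY | 8
NY | 8

== RESULT ==
sales.city | sales.yr
DEN | 7
MIA | 5
DEN | 7
MIA | 5
DEN | 7
MIA | 5
BOS | 2
NY | 8
NY | 8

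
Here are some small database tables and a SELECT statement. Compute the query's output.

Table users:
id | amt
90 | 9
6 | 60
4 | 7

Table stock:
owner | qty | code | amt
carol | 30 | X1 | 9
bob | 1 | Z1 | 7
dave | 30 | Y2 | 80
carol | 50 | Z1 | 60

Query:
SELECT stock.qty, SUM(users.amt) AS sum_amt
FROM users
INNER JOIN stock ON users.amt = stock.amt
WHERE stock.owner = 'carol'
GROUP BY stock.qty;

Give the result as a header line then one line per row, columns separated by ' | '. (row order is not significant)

After JOIN stock (3 rows):
users.id | users.amt | stock.owner | stock.qty | stock.code | stock.amt
90 | 9 | carol | 30 | X1 | 9
6 | 60 | carol | 50 | Z1 | 60
4 | 7 | bob | 1 | Z1 | 7
After WHERE (2 rows):
users.id | users.amt | stock.owner | stock.qty | stock.code | stock.amt
90 | 9 | carol | 30 | X1 | 9
6 | 60 | carol | 50 | Z1 | 60
After GROUP BY (2 rows):
stock.qty | sum_amt
30 | 9
50 | 60

== RESULT ==
stock.qty | sum_amt
30 | 9
50 | 60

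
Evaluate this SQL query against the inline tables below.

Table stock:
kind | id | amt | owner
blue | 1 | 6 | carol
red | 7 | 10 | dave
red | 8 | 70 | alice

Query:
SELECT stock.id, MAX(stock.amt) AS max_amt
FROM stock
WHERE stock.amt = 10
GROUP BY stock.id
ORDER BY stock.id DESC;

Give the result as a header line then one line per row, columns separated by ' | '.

After WHERE (1 rows):
stock.kind | stock.id | stock.amt | stock.owner
red | 7 | 10 | dave
After GROUP BY (1 rows):
stock.id | max_amt
7 | 10
After ORDER BY (1 rows):
stock.id | max_amt
7 | 10

== RESULT ==
stock.id | max_amt
7 | 10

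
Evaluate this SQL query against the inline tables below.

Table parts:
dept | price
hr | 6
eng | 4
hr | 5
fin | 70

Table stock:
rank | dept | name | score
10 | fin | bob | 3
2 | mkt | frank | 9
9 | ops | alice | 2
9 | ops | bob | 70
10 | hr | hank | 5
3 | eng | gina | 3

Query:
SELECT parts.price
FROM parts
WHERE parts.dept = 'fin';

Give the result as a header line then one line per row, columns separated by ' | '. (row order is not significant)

== RESULT ==
parts.price
70

Derivation:
After WHERE (1 rows):
parts.dept | parts.price
fin | 70
After SELECT (1 rows):
parts.price
70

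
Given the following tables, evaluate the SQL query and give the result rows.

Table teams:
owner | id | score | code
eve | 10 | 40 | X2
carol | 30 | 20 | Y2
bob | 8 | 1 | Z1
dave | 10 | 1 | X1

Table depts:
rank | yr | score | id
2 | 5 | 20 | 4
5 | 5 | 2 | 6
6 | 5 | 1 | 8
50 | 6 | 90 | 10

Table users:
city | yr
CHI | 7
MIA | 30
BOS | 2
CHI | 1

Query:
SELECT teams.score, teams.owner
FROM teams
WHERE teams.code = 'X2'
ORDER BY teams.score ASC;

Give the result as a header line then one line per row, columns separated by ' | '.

== RESULT ==
teams.score | teams.owner
40 | eve

Derivation:
After WHERE (1 rows):
teams.owner | teams.id | teams.score | teams.code
eve | 10 | 40 | X2
After SELECT (1 rows):
teams.score | teams.owner
40 | eve
After ORDER BY (1 rows):
teams.score | teams.owner
40 | eve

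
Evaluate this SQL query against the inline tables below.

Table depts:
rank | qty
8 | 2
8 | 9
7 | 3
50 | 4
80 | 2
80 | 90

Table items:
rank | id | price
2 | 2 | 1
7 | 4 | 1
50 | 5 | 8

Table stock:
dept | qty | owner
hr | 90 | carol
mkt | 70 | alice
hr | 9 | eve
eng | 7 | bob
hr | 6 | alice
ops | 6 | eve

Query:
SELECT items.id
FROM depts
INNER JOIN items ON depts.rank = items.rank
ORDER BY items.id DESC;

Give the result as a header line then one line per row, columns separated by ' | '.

== RESULT ==
items.id
5
4

Derivation:
After JOIN items (2 rows):
depts.rank | depts.qty | items.rank | items.id | items.price
7 | 3 | 7 | 4 | 1
50 | 4 | 50 | 5 | 8
After SELECT (2 rows):
items.id
4
5
After ORDER BY (2 rows):
items.id
5
4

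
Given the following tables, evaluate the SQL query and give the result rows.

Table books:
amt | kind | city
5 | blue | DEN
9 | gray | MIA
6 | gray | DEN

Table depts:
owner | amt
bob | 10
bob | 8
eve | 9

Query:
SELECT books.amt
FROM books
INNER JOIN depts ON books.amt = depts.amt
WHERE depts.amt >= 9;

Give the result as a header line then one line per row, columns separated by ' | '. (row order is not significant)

After JOIN depts (1 rows):
books.amt | books.kind | books.city | depts.owner | depts.amt
9 | gray | MIA | eve | 9
After WHERE (1 rows):
books.amt | books.kind | books.city | depts.owner | depts.amt
9 | gray | MIA | eve | 9
After SELECT (1 rows):
books.amt
9

== RESULT ==
books.amt
9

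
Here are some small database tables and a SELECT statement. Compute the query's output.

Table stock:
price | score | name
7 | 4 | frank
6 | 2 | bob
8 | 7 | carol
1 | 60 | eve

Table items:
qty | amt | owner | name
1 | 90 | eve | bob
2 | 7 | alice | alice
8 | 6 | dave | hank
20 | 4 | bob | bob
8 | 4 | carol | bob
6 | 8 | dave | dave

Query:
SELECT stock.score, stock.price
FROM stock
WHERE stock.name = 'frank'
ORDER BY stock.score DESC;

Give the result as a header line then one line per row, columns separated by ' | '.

== RESULT ==
stock.score | stock.price
4 | 7

Derivation:
After WHERE (1 rows):
stock.price | stock.score | stock.name
7 | 4 | frank
After SELECT (1 rows):
stock.score | stock.price
4 | 7
After ORDER BY (1 rows):
stock.score | stock.price
4 | 7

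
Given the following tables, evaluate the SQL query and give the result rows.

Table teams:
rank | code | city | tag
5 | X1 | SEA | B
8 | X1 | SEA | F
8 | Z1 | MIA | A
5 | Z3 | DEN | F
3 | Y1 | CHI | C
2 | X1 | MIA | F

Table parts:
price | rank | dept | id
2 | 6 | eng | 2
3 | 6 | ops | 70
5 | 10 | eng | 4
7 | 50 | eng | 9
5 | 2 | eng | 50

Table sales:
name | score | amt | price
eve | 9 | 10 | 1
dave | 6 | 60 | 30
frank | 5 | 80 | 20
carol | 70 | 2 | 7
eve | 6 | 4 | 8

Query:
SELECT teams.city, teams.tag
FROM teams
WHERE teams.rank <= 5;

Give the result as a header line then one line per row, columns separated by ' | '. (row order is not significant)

After WHERE (4 rows):
teams.rank | teams.code | teams.city | teams.tag
5 | X1 | SEA | B
5 | Z3 | DEN | F
3 | Y1 | CHI | C
2 | X1 | MIA | F
After SELECT (4 rows):
teams.city | teams.tag
SEA | B
DEN | F
CHI | C
MIA | F

== RESULT ==
teams.city | teams.tag
SEA | B
DEN | F
CHI | C
MIA | F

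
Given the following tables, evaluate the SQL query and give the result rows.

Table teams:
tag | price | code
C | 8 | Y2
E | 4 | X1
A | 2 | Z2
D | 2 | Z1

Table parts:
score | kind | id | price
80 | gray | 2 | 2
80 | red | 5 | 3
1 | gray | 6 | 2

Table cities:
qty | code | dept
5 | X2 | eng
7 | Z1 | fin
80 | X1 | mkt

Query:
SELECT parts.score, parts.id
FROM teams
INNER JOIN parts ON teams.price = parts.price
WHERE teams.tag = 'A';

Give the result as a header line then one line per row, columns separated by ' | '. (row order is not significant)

== RESULT ==
parts.score | parts.id
80 | 2
1 | 6

Derivation:
After JOIN parts (4 rows):
teams.tag | teams.price | teams.code | parts.score | parts.kind | parts.id | parts.price
A | 2 | Z2 | 80 | gray | 2 | 2
A | 2 | Z2 | 1 | gray | 6 | 2
D | 2 | Z1 | 80 | gray | 2 | 2
D | 2 | Z1 | 1 | gray | 6 | 2
After WHERE (2 rows):
teams.tag | teams.price | teams.code | parts.score | parts.kind | parts.id | parts.price
A | 2 | Z2 | 80 | gray | 2 | 2
A | 2 | Z2 | 1 | gray | 6 | 2
After SELECT (2 rows):
parts.score | parts.id
80 | 2
1 | 6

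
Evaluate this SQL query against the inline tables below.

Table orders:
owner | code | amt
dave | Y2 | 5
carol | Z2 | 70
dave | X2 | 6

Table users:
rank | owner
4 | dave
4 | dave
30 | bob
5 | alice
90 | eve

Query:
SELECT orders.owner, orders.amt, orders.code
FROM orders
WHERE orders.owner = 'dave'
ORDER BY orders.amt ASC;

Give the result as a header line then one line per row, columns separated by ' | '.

After WHERE (2 rows):
orders.owner | orders.code | orders.amt
dave | Y2 | 5
dave | X2 | 6
After SELECT (2 rows):
orders.owner | orders.amt | orders.code
dave | 5 | Y2
dave | 6 | X2
After ORDER BY (2 rows):
orders.owner | orders.amt | orders.code
dave | 5 | Y2
dave | 6 | X2

== RESULT ==
orders.owner | orders.amt | orders.code
dave | 5 | Y2
dave | 6 | X2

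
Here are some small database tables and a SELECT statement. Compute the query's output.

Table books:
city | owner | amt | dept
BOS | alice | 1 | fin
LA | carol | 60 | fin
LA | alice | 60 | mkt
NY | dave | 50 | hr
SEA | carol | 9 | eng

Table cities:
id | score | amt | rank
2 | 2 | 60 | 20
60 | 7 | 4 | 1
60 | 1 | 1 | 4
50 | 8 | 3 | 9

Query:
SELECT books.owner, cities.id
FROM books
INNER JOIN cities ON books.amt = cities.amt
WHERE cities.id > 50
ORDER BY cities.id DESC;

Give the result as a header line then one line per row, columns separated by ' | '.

== RESULT ==
books.owner | cities.id
alice | 60

Derivation:
After JOIN cities (3 rows):
books.city | books.owner | books.amt | books.dept | cities.id | cities.score | cities.amt | cities.rank
BOS | alice | 1 | fin | 60 | 1 | 1 | 4
LA | carol | 60 | fin | 2 | 2 | 60 | 20
LA | alice | 60 | mkt | 2 | 2 | 60 | 20
After WHERE (1 rows):
books.city | books.owner | books.amt | books.dept | cities.id | cities.score | cities.amt | cities.rank
BOS | alice | 1 | fin | 60 | 1 | 1 | 4
After SELECT (1 rows):
books.owner | cities.id
alice | 60
After ORDER BY (1 rows):
books.owner | cities.id
alice | 60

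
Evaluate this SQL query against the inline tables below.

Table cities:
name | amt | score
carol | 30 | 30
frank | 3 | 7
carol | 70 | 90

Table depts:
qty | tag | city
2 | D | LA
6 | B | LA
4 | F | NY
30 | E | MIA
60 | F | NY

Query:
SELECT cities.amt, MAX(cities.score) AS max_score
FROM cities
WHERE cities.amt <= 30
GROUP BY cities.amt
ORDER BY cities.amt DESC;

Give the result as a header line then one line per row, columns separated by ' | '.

== RESULT ==
cities.amt | max_score
30 | 30
3 | 7

Derivation:
After WHERE (2 rows):
cities.name | cities.amt | cities.score
carol | 30 | 30
frank | 3 | 7
After GROUP BY (2 rows):
cities.amt | max_score
30 | 30
3 | 7
After ORDER BY (2 rows):
cities.amt | max_score
30 | 30
3 | 7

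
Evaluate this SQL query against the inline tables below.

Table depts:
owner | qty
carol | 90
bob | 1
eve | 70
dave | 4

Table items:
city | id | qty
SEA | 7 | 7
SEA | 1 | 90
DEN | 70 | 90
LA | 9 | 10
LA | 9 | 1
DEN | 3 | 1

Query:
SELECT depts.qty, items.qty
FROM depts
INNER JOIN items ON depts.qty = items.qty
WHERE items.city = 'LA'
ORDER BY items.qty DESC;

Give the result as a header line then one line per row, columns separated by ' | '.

== RESULT ==
depts.qty | items.qty
1 | 1

Derivation:
After JOIN items (4 rows):
depts.owner | depts.qty | items.city | items.id | items.qty
carol | 90 | SEA | 1 | 90
carol | 90 | DEN | 70 | 90
bob | 1 | LA | 9 | 1
bob | 1 | DEN | 3 | 1
After WHERE (1 rows):
depts.owner | depts.qty | items.city | items.id | items.qty
bob | 1 | LA | 9 | 1
After SELECT (1 rows):
depts.qty | items.qty
1 | 1
After ORDER BY (1 rows):
depts.qty | items.qty
1 | 1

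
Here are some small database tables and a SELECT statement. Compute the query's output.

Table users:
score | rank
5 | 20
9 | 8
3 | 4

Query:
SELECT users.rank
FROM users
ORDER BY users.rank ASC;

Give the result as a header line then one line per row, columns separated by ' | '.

== RESULT ==
users.rank
4
8
20

Derivation:
After SELECT (3 rows):
users.rank
20
8
4
After ORDER BY (3 rows):
users.rank
4
8
20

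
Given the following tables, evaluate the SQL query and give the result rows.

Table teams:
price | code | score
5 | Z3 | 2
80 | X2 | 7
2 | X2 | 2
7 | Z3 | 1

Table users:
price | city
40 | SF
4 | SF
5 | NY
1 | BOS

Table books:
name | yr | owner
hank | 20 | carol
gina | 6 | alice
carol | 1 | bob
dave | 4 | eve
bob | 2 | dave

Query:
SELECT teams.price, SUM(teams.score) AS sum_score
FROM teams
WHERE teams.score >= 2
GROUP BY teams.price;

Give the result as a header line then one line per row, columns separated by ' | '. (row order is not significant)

== RESULT ==
teams.price | sum_score
5 | 2
80 | 7
2 | 2

Derivation:
After WHERE (3 rows):
teams.price | teams.code | teams.score
5 | Z3 | 2
80 | X2 | 7
2 | X2 | 2
After GROUP BY (3 rows):
teams.price | sum_score
5 | 2
80 | 7
2 | 2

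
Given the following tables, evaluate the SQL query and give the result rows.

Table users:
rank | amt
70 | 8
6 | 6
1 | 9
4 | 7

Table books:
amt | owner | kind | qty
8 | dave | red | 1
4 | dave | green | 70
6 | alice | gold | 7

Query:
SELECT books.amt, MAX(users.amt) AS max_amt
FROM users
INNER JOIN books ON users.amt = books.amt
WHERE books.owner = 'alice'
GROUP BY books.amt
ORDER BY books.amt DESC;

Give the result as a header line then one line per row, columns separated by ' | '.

After JOIN books (2 rows):
users.rank | users.amt | books.amt | books.owner | books.kind | books.qty
70 | 8 | 8 | dave | red | 1
6 | 6 | 6 | alice | gold | 7
After WHERE (1 rows):
users.rank | users.amt | books.amt | books.owner | books.kind | books.qty
6 | 6 | 6 | alice | gold | 7
After GROUP BY (1 rows):
books.amt | max_amt
6 | 6
After ORDER BY (1 rows):
books.amt | max_amt
6 | 6

== RESULT ==
books.amt | max_amt
6 | 6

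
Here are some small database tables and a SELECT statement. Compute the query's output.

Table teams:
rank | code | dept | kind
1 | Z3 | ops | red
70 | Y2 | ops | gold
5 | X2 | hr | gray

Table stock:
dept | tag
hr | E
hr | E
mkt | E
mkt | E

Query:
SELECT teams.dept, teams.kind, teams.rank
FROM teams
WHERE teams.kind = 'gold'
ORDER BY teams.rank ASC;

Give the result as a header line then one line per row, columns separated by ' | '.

== RESULT ==
teams.dept | teams.kind | teams.rank
ops | gold | 70

Derivation:
After WHERE (1 rows):
teams.rank | teams.code | teams.dept | teams.kind
70 | Y2 | ops | gold
After SELECT (1 rows):
teams.dept | teams.kind | teams.rank
ops | gold | 70
After ORDER BY (1 rows):
teams.dept | teams.kind | teams.rank
ops | gold | 70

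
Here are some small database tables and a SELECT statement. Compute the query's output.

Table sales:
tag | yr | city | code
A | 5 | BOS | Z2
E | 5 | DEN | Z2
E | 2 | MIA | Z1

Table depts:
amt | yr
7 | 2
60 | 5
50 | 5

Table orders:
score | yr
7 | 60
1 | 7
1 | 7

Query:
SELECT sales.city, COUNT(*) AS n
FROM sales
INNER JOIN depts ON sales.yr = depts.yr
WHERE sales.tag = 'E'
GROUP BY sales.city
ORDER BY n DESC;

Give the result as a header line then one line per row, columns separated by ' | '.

After JOIN depts (5 rows):
sales.tag | sales.yr | sales.city | sales.code | depts.amt | depts.yr
A | 5 | BOS | Z2 | 60 | 5
A | 5 | BOS | Z2 | 50 | 5
E | 5 | DEN | Z2 | 60 | 5
E | 5 | DEN | Z2 | 50 | 5
E | 2 | MIA | Z1 | 7 | 2
After WHERE (3 rows):
sales.tag | sales.yr | sales.city | sales.code | depts.amt | depts.yr
E | 5 | DEN | Z2 | 60 | 5
E | 5 | DEN | Z2 | 50 | 5
E | 2 | MIA | Z1 | 7 | 2
After GROUP BY (2 rows):
sales.city | n
DEN | 2
MIA | 1
After ORDER BY (2 rows):
sales.city | n
DEN | 2
MIA | 1

== RESULT ==
sales.city | n
DEN | 2
MIA | 1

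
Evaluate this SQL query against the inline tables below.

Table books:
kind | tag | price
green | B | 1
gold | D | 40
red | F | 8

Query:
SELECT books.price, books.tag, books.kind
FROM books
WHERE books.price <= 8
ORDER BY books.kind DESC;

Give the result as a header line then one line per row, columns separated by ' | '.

== RESULT ==
books.price | books.tag | books.kind
8 | F | red
1 | B | green

Derivation:
After WHERE (2 rows):
books.kind | books.tag | books.price
green | B | 1
red | F | 8
After SELECT (2 rows):
books.price | books.tag | books.kind
1 | B | green
8 | F | red
After ORDER BY (2 rows):
books.price | books.tag | books.kind
8 | F | red
1 | B | green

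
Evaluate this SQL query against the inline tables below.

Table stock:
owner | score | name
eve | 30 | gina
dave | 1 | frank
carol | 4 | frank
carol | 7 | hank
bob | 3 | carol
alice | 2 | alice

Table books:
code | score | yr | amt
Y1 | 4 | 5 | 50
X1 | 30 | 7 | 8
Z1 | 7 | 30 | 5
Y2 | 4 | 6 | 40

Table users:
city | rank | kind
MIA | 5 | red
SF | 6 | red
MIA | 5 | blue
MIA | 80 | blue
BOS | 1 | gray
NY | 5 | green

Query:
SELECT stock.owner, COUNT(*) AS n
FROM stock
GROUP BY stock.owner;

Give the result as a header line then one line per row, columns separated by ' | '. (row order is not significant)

== RESULT ==
stock.owner | n
eve | 1
dave | 1
carol | 2
bob | 1
alice | 1

Derivation:
After GROUP BY (5 rows):
stock.owner | n
eve | 1
dave | 1
carol | 2
bob | 1
alice | 1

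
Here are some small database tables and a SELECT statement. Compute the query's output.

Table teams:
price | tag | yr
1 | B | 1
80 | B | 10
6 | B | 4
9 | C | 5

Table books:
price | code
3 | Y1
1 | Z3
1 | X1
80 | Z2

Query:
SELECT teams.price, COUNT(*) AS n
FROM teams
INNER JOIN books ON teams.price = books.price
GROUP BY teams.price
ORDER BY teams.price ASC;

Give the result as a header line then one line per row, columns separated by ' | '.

== RESULT ==
teams.price | n
1 | 2
80 | 1

Derivation:
After JOIN books (3 rows):
teams.price | teams.tag | teams.yr | books.price | books.code
1 | B | 1 | 1 | Z3
1 | B | 1 | 1 | X1
80 | B | 10 | 80 | Z2
After GROUP BY (2 rows):
teams.price | n
1 | 2
80 | 1
After ORDER BY (2 rows):
teams.price | n
1 | 2
80 | 1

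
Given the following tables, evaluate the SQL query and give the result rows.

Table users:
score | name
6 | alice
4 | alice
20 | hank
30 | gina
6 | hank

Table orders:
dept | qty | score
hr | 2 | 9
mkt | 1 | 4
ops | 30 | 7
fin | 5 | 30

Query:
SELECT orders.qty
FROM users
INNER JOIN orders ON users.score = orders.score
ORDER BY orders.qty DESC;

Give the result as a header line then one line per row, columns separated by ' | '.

== RESULT ==
orders.qty
5
1

Derivation:
After JOIN orders (2 rows):
users.score | users.name | orders.dept | orders.qty | orders.score
4 | alice | mkt | 1 | 4
30 | gina | fin | 5 | 30
After SELECT (2 rows):
orders.qty
1
5
After ORDER BY (2 rows):
orders.qty
5
1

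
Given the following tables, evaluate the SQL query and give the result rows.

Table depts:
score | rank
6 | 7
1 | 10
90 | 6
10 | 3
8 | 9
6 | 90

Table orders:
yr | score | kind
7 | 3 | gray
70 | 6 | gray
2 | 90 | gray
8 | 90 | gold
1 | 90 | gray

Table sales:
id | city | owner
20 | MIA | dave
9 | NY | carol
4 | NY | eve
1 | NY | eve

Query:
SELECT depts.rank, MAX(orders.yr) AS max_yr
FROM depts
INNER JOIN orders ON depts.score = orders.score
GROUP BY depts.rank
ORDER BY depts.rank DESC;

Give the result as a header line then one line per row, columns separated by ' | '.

After JOIN orders (5 rows):
depts.score | depts.rank | orders.yr | orders.score | orders.kind
6 | 7 | 70 | 6 | gray
90 | 6 | 2 | 90 | gray
90 | 6 | 8 | 90 | gold
90 | 6 | 1 | 90 | gray
6 | 90 | 70 | 6 | gray
After GROUP BY (3 rows):
depts.rank | max_yr
7 | 70
6 | 8
90 | 70
After ORDER BY (3 rows):
depts.rank | max_yr
90 | 70
7 | 70
6 | 8

== RESULT ==
depts.rank | max_yr
90 | 70
7 | 70
6 | 8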